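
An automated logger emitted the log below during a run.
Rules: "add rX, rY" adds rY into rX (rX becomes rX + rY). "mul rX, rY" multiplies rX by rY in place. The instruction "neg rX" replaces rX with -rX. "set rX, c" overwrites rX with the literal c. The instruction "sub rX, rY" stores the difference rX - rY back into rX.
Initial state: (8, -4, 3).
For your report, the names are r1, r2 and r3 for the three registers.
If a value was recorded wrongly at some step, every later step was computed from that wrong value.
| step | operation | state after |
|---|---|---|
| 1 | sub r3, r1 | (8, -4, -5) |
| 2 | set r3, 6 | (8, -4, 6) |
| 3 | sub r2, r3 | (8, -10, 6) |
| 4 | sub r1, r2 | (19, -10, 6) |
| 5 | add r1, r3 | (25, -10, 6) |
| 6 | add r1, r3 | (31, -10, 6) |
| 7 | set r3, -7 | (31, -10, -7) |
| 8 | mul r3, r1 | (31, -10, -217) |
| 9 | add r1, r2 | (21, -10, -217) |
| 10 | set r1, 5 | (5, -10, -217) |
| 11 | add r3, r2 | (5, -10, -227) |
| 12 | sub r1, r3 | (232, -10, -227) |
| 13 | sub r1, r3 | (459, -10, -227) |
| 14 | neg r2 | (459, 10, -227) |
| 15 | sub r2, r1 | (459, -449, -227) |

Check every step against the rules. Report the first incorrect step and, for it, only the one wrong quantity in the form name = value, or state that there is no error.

step 4, r1 = 18

Recomputing the run from the initial state:
step 1: r1 = 8, r2 = -4, r3 = -5
step 2: r1 = 8, r2 = -4, r3 = 6
step 3: r1 = 8, r2 = -10, r3 = 6
step 4: r1 = 18, r2 = -10, r3 = 6
step 5: r1 = 24, r2 = -10, r3 = 6
step 6: r1 = 30, r2 = -10, r3 = 6
step 7: r1 = 30, r2 = -10, r3 = -7
step 8: r1 = 30, r2 = -10, r3 = -210
step 9: r1 = 20, r2 = -10, r3 = -210
step 10: r1 = 5, r2 = -10, r3 = -210
step 11: r1 = 5, r2 = -10, r3 = -220
step 12: r1 = 225, r2 = -10, r3 = -220
step 13: r1 = 445, r2 = -10, r3 = -220
step 14: r1 = 445, r2 = 10, r3 = -220
step 15: r1 = 445, r2 = -435, r3 = -220
The first disagreement with the log is at step 4, where the value should be r1 = 18.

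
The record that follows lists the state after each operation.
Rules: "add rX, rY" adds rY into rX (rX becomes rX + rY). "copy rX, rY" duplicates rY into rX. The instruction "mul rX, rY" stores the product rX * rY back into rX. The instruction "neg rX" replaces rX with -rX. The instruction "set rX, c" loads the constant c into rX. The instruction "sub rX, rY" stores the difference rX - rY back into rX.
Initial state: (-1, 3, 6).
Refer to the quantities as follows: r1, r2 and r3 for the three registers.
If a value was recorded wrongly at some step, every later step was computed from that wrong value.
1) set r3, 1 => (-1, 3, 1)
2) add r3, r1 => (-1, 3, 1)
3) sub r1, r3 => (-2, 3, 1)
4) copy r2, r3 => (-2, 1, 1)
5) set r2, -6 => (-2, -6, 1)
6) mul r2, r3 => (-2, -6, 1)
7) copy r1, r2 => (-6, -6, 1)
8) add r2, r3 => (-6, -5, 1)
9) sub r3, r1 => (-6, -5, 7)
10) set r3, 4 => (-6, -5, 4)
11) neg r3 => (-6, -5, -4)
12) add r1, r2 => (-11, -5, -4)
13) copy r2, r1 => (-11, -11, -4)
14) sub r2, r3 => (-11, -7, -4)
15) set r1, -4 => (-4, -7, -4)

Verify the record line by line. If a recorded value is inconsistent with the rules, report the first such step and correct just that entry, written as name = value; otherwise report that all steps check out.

1. r3 = 1 (matches)
2. r3 = 1 + -1 = 0 (this is not what the record shows)
First incorrect step: 2; the correct value is r3 = 0.

step 2, r3 = 0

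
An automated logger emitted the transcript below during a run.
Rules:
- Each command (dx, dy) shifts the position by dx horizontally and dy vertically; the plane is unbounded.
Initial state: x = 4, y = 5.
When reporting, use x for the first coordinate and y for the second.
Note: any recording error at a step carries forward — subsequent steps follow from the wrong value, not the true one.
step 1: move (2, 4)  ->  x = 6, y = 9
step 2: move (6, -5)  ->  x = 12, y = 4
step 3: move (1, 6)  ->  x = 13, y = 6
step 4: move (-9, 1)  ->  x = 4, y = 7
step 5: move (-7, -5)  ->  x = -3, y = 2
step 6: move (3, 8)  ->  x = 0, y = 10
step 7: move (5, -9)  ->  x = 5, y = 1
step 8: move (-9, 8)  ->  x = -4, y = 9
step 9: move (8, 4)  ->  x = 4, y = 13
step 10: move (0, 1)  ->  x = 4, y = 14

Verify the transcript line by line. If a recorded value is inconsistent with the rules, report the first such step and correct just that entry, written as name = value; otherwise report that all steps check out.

step 3, y = 10

Recomputing the run from the initial state:
step 1: x = 6, y = 9
step 2: x = 12, y = 4
step 3: x = 13, y = 10
step 4: x = 4, y = 11
step 5: x = -3, y = 6
step 6: x = 0, y = 14
step 7: x = 5, y = 5
step 8: x = -4, y = 13
step 9: x = 4, y = 17
step 10: x = 4, y = 18
The first disagreement with the transcript is at step 3, where the value should be y = 10.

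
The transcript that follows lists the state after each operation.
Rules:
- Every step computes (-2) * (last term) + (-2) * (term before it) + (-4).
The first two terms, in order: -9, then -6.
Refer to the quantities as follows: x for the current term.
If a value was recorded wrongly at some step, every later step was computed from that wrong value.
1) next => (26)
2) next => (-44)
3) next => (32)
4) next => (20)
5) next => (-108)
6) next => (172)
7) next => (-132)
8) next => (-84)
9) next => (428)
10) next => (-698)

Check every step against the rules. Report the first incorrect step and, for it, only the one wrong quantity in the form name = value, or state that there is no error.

step 10, x = -692

Recomputing the run from the initial state:
step 1: x = 26
step 2: x = -44
step 3: x = 32
step 4: x = 20
step 5: x = -108
step 6: x = 172
step 7: x = -132
step 8: x = -84
step 9: x = 428
step 10: x = -692
The first disagreement with the transcript is at step 10, where the value should be x = -692.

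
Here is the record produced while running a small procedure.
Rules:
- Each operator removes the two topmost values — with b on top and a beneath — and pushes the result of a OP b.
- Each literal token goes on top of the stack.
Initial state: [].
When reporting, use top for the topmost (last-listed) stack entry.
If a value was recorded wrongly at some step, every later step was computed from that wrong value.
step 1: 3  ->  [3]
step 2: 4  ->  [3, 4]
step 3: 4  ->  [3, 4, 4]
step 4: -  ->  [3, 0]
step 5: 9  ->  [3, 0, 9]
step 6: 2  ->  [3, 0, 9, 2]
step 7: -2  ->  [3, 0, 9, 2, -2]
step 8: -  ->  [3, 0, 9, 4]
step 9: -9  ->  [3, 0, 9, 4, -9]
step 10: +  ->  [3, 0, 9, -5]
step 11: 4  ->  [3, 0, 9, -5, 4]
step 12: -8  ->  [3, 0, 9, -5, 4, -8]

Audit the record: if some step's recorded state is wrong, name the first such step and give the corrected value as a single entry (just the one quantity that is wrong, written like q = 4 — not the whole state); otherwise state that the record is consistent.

no error

step 1: push 3: top = 3 -> consistent with the record
step 2: push 4: top = 4 -> same as recorded
step 3: push 4: top = 4 -> same as recorded
step 4: 4 - 4 = 0 -> consistent with the record
step 5: push 9: top = 9 -> consistent with the record
step 6: push 2: top = 2 -> exactly as logged
step 7: push -2: top = -2 -> exactly as logged
step 8: 2 - -2 = 4 -> same as recorded
step 9: push -9: top = -9 -> verified
step 10: 4 + -9 = -5 -> consistent with the record
step 11: push 4: top = 4 -> checks out
step 12: push -8: top = -8 -> verified
Each recorded entry agrees with the recomputation.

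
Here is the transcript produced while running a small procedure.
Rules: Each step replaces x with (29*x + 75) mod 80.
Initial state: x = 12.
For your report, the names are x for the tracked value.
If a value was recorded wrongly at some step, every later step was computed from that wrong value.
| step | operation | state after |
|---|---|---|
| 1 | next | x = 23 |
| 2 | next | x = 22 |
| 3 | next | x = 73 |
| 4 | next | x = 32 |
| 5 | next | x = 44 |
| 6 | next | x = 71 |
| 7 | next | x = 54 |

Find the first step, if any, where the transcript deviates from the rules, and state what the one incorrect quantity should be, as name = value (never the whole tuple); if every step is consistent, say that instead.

Recomputing the run from the initial state:
step 1: x = 23
step 2: x = 22
step 3: x = 73
step 4: x = 32
step 5: x = 43
step 6: x = 42
step 7: x = 13
The first disagreement with the transcript is at step 5, where the value should be x = 43.

step 5, x = 43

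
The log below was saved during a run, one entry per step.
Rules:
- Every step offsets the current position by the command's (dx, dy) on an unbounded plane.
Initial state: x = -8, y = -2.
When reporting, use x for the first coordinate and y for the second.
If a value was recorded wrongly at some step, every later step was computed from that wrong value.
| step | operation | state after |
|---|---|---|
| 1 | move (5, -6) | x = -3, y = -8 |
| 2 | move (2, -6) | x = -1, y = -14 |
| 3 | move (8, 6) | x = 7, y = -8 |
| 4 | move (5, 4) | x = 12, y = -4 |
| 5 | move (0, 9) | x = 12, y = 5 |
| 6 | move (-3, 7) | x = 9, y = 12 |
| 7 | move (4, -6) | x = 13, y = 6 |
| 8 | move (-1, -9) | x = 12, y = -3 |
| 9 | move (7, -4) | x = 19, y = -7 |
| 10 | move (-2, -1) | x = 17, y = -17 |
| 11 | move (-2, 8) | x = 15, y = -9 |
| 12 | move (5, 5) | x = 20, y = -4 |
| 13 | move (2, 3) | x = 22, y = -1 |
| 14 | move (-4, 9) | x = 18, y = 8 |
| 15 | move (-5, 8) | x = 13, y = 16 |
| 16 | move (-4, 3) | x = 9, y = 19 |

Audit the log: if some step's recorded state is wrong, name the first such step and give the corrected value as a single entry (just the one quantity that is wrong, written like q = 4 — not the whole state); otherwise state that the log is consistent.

step 10, y = -8

Recomputing the run from the initial state:
step 1: x = -3, y = -8
step 2: x = -1, y = -14
step 3: x = 7, y = -8
step 4: x = 12, y = -4
step 5: x = 12, y = 5
step 6: x = 9, y = 12
step 7: x = 13, y = 6
step 8: x = 12, y = -3
step 9: x = 19, y = -7
step 10: x = 17, y = -8
step 11: x = 15, y = 0
step 12: x = 20, y = 5
step 13: x = 22, y = 8
step 14: x = 18, y = 17
step 15: x = 13, y = 25
step 16: x = 9, y = 28
The first disagreement with the log is at step 10, where the value should be y = -8.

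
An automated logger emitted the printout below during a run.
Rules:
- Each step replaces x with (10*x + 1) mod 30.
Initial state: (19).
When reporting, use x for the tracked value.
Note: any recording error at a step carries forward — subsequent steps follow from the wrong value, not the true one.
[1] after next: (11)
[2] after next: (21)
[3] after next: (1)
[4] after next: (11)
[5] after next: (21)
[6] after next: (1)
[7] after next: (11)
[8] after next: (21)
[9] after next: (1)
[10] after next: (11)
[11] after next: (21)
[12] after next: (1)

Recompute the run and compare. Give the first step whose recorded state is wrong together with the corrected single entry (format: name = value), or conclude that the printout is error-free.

no error

1. x = (10*19 + 1) mod 30 = 11 (consistent with the printout)
2. x = (10*11 + 1) mod 30 = 21 (confirmed correct)
3. x = (10*21 + 1) mod 30 = 1 (matches)
4. x = (10*1 + 1) mod 30 = 11 (checks out)
5. x = (10*11 + 1) mod 30 = 21 (matches)
6. x = (10*21 + 1) mod 30 = 1 (verified)
7. x = (10*1 + 1) mod 30 = 11 (matches)
8. x = (10*11 + 1) mod 30 = 21 (in agreement)
9. x = (10*21 + 1) mod 30 = 1 (checks out)
10. x = (10*1 + 1) mod 30 = 11 (in agreement)
11. x = (10*11 + 1) mod 30 = 21 (verified)
12. x = (10*21 + 1) mod 30 = 1 (checks out)
The recomputation confirms every line.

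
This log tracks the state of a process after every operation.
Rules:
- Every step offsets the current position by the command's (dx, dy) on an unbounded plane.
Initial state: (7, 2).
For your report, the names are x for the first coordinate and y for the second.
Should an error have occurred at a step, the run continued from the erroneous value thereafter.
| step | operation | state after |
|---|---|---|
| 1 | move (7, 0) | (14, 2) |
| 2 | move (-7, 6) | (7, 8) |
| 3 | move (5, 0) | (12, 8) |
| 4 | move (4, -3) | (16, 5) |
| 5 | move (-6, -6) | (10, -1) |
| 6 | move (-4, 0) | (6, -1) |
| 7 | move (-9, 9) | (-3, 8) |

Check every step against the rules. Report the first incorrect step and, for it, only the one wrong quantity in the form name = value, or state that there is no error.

Recomputing the run from the initial state:
step 1: x = 14, y = 2
step 2: x = 7, y = 8
step 3: x = 12, y = 8
step 4: x = 16, y = 5
step 5: x = 10, y = -1
step 6: x = 6, y = -1
step 7: x = -3, y = 8
This matches the log at every step.

no error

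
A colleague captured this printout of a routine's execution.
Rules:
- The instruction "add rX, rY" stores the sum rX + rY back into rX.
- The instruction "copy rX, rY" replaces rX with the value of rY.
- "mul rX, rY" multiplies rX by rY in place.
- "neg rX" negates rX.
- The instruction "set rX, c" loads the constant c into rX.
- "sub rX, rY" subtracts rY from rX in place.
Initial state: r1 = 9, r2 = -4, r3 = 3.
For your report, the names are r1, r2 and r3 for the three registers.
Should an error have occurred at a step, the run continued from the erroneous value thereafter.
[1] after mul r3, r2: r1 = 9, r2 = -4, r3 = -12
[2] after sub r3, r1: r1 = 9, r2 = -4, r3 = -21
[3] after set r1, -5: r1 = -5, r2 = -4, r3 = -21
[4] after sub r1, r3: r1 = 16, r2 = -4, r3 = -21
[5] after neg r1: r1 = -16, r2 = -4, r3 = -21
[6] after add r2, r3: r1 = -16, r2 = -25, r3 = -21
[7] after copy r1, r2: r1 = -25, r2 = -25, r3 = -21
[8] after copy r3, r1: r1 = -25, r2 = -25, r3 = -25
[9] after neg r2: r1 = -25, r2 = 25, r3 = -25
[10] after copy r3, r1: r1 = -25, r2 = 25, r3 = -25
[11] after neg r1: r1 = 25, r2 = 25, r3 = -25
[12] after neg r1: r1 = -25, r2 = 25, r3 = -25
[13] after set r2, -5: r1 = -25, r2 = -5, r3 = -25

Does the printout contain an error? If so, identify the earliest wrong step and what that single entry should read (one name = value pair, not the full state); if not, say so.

step 1: r3 = 3 * -4 = -12 -> exactly as logged
step 2: r3 = -12 - 9 = -21 -> checks out
step 3: r1 = -5 -> confirmed correct
step 4: r1 = -5 - -21 = 16 -> consistent with the printout
step 5: r1 = -(16) = -16 -> exactly as logged
step 6: r2 = -4 + -21 = -25 -> no discrepancy
step 7: r1 = -25 -> exactly as logged
step 8: r3 = -25 -> no discrepancy
step 9: r2 = -(-25) = 25 -> confirmed correct
step 10: r3 = -25 -> confirmed correct
step 11: r1 = -(-25) = 25 -> same as recorded
step 12: r1 = -(25) = -25 -> verified
step 13: r2 = -5 -> same as recorded
All entries verified; no error found.

no error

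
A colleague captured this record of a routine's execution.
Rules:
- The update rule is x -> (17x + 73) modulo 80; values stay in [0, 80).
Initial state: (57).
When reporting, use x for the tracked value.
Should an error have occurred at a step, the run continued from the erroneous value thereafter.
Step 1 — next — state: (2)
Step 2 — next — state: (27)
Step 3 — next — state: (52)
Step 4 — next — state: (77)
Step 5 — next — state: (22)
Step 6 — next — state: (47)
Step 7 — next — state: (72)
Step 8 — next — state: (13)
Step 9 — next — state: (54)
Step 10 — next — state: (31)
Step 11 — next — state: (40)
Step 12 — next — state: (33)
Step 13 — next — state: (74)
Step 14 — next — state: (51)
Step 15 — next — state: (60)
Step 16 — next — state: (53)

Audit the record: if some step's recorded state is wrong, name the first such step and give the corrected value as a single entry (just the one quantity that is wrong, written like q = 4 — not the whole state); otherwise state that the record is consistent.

1. x = (17*57 + 73) mod 80 = 2 (exactly as logged)
2. x = (17*2 + 73) mod 80 = 27 (exactly as logged)
3. x = (17*27 + 73) mod 80 = 52 (exactly as logged)
4. x = (17*52 + 73) mod 80 = 77 (exactly as logged)
5. x = (17*77 + 73) mod 80 = 22 (matches)
6. x = (17*22 + 73) mod 80 = 47 (same as recorded)
7. x = (17*47 + 73) mod 80 = 72 (exactly as logged)
8. x = (17*72 + 73) mod 80 = 17 (this is not what the record shows)
Step 8 is the first one off; corrected, x = 17.

step 8, x = 17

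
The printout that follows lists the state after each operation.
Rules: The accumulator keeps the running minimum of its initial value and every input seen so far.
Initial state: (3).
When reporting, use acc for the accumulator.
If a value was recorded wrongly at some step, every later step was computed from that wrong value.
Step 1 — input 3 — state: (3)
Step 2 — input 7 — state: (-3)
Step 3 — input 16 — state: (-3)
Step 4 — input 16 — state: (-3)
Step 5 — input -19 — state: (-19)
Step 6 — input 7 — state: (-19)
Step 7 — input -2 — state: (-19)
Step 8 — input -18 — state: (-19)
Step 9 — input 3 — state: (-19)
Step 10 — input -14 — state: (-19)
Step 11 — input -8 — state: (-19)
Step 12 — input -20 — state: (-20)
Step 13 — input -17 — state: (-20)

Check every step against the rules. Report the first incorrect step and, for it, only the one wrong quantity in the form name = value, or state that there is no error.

step 2, acc = 3

step 1: acc = min(3, 3) = 3 -> same as recorded
step 2: acc = min(3, 7) = 3 -> the printout has a different value
Conclusion: step 2 carries the first error; the entry should be acc = 3.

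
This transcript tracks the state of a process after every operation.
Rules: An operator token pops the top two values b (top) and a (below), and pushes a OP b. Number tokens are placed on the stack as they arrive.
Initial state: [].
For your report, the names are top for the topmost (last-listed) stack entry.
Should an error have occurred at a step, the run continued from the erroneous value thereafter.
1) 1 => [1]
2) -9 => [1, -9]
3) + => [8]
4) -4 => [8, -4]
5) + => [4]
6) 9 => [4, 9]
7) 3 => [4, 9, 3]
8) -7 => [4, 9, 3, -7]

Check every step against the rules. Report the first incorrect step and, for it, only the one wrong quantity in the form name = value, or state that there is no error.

Recomputing the run from the initial state:
step 1: [1]
step 2: [1, -9]
step 3: [-8]
step 4: [-8, -4]
step 5: [-12]
step 6: [-12, 9]
step 7: [-12, 9, 3]
step 8: [-12, 9, 3, -7]
The first disagreement with the transcript is at step 3, where the value should be top = -8.

step 3, top = -8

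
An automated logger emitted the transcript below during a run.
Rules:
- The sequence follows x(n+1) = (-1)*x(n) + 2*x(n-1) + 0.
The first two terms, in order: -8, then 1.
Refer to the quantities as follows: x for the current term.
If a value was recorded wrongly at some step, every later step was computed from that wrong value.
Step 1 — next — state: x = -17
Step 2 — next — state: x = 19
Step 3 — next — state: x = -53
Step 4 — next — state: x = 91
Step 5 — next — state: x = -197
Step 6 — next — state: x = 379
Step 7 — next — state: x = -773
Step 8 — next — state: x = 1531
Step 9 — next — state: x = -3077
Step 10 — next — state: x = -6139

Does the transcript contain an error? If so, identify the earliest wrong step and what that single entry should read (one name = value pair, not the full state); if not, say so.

step 10, x = 6139

step 1: x = -1*(1) + (2)*(-8) + (0) = -17 -> exactly as logged
step 2: x = -1*(-17) + (2)*(1) + (0) = 19 -> confirmed correct
step 3: x = -1*(19) + (2)*(-17) + (0) = -53 -> agrees with the transcript
step 4: x = -1*(-53) + (2)*(19) + (0) = 91 -> consistent with the transcript
step 5: x = -1*(91) + (2)*(-53) + (0) = -197 -> in agreement
step 6: x = -1*(-197) + (2)*(91) + (0) = 379 -> exactly as logged
step 7: x = -1*(379) + (2)*(-197) + (0) = -773 -> exactly as logged
step 8: x = -1*(-773) + (2)*(379) + (0) = 1531 -> agrees with the transcript
step 9: x = -1*(1531) + (2)*(-773) + (0) = -3077 -> no discrepancy
step 10: x = -1*(-3077) + (2)*(1531) + (0) = 6139 -> the entry is off here
First deviation found at step 10; the corrected entry is x = 6139.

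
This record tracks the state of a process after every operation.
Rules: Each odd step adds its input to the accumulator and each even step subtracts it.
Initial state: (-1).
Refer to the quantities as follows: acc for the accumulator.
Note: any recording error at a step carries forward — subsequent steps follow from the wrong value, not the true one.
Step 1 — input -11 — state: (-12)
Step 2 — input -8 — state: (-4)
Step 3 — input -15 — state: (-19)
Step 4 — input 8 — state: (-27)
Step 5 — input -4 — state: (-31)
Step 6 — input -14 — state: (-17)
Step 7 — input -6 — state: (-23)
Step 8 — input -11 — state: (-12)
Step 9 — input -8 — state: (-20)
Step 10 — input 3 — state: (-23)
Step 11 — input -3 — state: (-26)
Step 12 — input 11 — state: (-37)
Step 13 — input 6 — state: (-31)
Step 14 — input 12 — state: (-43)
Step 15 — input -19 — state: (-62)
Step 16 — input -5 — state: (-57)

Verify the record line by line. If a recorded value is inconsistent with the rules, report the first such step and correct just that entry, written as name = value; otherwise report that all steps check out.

no error

Recomputing the run from the initial state:
step 1: acc = -12
step 2: acc = -4
step 3: acc = -19
step 4: acc = -27
step 5: acc = -31
step 6: acc = -17
step 7: acc = -23
step 8: acc = -12
step 9: acc = -20
step 10: acc = -23
step 11: acc = -26
step 12: acc = -37
step 13: acc = -31
step 14: acc = -43
step 15: acc = -62
step 16: acc = -57
This matches the record at every step.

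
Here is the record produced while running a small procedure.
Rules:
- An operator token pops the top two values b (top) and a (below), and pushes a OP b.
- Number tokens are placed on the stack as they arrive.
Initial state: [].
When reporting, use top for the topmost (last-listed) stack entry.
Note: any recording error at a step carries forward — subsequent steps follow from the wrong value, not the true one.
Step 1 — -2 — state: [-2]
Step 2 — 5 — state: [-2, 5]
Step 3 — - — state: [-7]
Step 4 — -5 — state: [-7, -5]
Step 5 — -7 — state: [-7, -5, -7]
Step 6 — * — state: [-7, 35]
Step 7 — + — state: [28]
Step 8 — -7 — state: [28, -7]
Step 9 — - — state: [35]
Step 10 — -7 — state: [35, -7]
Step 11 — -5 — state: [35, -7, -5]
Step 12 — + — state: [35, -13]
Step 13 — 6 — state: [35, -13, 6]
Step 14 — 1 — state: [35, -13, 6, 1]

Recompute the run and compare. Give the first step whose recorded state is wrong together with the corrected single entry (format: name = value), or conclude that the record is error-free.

step 1: push -2: top = -2 -> in agreement
step 2: push 5: top = 5 -> checks out
step 3: -2 - 5 = -7 -> confirmed correct
step 4: push -5: top = -5 -> same as recorded
step 5: push -7: top = -7 -> consistent with the record
step 6: -5 * -7 = 35 -> exactly as logged
step 7: -7 + 35 = 28 -> matches
step 8: push -7: top = -7 -> no discrepancy
step 9: 28 - -7 = 35 -> agrees with the record
step 10: push -7: top = -7 -> same as recorded
step 11: push -5: top = -5 -> confirmed correct
step 12: -7 + -5 = -12 -> the entry is off here
So the first discrepancy is step 12, where the right value is top = -12.

step 12, top = -12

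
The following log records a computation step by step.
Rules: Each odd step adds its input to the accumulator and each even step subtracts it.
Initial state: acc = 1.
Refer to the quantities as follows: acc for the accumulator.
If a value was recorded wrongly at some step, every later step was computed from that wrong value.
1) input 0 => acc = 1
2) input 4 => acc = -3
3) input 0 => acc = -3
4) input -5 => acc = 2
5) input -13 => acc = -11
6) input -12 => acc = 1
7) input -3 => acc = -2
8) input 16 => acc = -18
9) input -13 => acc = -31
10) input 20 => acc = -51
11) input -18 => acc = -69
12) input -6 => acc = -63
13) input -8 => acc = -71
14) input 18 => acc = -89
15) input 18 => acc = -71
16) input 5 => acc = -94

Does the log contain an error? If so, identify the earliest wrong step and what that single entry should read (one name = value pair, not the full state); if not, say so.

Step 1: acc = 1 + 0 = 1 — matches.
Step 2: acc = 1 - 4 = -3 — same as recorded.
Step 3: acc = -3 + 0 = -3 — confirmed correct.
Step 4: acc = -3 - -5 = 2 — in agreement.
Step 5: acc = 2 + -13 = -11 — exactly as logged.
Step 6: acc = -11 - -12 = 1 — consistent with the log.
Step 7: acc = 1 + -3 = -2 — checks out.
Step 8: acc = -2 - 16 = -18 — consistent with the log.
Step 9: acc = -18 + -13 = -31 — checks out.
Step 10: acc = -31 - 20 = -51 — consistent with the log.
Step 11: acc = -51 + -18 = -69 — same as recorded.
Step 12: acc = -69 - -6 = -63 — confirmed correct.
Step 13: acc = -63 + -8 = -71 — matches.
Step 14: acc = -71 - 18 = -89 — matches.
Step 15: acc = -89 + 18 = -71 — exactly as logged.
Step 16: acc = -71 - 5 = -76 — not what was recorded.
So the first discrepancy is step 16, where the right value is acc = -76.

step 16, acc = -76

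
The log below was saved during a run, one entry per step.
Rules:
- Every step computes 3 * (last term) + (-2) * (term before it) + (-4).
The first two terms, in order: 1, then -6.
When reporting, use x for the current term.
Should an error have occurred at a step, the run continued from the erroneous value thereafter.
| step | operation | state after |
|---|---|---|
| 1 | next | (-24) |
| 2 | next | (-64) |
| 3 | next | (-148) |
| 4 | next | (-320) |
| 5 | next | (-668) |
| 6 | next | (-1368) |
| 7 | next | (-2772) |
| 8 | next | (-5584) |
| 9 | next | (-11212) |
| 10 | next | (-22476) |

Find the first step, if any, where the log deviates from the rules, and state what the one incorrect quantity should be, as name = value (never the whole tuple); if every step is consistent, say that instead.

step 10, x = -22472

Step 1: x = 3*(-6) + (-2)*(1) + (-4) = -24 — no discrepancy.
Step 2: x = 3*(-24) + (-2)*(-6) + (-4) = -64 — checks out.
Step 3: x = 3*(-64) + (-2)*(-24) + (-4) = -148 — confirmed correct.
Step 4: x = 3*(-148) + (-2)*(-64) + (-4) = -320 — verified.
Step 5: x = 3*(-320) + (-2)*(-148) + (-4) = -668 — confirmed correct.
Step 6: x = 3*(-668) + (-2)*(-320) + (-4) = -1368 — consistent with the log.
Step 7: x = 3*(-1368) + (-2)*(-668) + (-4) = -2772 — checks out.
Step 8: x = 3*(-2772) + (-2)*(-1368) + (-4) = -5584 — exactly as logged.
Step 9: x = 3*(-5584) + (-2)*(-2772) + (-4) = -11212 — in agreement.
Step 10: x = 3*(-11212) + (-2)*(-5584) + (-4) = -22472 — this is not what the log shows.
The earliest wrong entry is at step 10: it should read x = -22472.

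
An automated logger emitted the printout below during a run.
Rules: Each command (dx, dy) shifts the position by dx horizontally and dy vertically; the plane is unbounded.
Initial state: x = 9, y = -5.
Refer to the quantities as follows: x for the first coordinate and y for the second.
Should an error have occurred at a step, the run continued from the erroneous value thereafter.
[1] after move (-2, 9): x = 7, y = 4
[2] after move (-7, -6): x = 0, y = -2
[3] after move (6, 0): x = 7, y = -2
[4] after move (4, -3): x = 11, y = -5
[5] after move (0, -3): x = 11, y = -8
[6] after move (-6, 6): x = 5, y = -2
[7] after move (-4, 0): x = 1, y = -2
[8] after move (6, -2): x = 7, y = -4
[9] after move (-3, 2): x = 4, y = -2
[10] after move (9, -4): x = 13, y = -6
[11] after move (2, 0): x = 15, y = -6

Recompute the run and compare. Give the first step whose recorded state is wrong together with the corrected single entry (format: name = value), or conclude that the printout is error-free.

step 3, x = 6

Step 1: x = 9 + (-2) = 7, y = -5 + (9) = 4 — checks out.
Step 2: x = 7 + (-7) = 0, y = 4 + (-6) = -2 — exactly as logged.
Step 3: x = 0 + (6) = 6, y = -2 + (0) = -2 — a discrepancy with the printout.
So the first discrepancy is step 3, where the right value is x = 6.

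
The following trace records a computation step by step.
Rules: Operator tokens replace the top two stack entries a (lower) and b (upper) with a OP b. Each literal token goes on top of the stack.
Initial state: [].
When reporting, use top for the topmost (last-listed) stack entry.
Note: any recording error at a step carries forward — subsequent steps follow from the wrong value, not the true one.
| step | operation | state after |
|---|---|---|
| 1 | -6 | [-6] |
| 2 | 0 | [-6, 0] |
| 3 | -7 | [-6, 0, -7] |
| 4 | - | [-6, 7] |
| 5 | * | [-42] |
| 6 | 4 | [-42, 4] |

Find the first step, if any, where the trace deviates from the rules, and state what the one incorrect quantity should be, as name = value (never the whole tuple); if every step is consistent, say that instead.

1. push -6: top = -6 (same as recorded)
2. push 0: top = 0 (confirmed correct)
3. push -7: top = -7 (agrees with the trace)
4. 0 - -7 = 7 (matches)
5. -6 * 7 = -42 (checks out)
6. push 4: top = 4 (consistent with the trace)
Nothing is out of place; the run is error-free.

no error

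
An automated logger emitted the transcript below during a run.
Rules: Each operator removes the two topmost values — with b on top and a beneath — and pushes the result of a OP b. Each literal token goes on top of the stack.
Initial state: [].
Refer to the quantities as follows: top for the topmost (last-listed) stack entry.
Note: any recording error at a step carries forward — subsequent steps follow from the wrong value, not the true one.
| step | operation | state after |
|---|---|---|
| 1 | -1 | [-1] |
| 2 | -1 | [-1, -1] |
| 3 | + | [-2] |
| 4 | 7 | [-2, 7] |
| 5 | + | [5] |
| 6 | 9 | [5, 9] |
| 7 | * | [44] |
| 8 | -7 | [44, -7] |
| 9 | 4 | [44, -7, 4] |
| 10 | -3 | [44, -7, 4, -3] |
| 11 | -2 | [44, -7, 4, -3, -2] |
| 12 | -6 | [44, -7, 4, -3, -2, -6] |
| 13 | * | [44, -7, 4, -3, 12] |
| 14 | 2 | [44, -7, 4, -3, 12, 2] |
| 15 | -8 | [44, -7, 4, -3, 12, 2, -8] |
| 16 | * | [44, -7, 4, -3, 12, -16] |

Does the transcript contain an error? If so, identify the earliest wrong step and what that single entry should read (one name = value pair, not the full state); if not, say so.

step 7, top = 45

step 1: push -1: top = -1 -> same as recorded
step 2: push -1: top = -1 -> matches
step 3: -1 + -1 = -2 -> same as recorded
step 4: push 7: top = 7 -> checks out
step 5: -2 + 7 = 5 -> verified
step 6: push 9: top = 9 -> confirmed correct
step 7: 5 * 9 = 45 -> the recorded entry deviates here
Step 7 is the first one off; corrected, top = 45.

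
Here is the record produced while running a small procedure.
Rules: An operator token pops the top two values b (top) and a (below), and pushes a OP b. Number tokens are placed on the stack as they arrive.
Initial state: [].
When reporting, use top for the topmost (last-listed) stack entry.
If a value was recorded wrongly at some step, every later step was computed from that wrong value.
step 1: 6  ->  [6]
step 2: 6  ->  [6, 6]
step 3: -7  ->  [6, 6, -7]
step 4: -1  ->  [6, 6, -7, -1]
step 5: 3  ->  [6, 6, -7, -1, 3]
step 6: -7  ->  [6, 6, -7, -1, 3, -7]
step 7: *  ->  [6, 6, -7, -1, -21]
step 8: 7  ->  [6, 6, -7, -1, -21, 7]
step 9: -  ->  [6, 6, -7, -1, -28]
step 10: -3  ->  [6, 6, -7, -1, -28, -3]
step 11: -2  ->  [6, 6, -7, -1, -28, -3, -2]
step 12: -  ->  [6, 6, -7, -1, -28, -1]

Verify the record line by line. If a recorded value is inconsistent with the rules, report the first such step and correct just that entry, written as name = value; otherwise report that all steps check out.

no error

1. push 6: top = 6 (verified)
2. push 6: top = 6 (exactly as logged)
3. push -7: top = -7 (no discrepancy)
4. push -1: top = -1 (matches)
5. push 3: top = 3 (verified)
6. push -7: top = -7 (in agreement)
7. 3 * -7 = -21 (exactly as logged)
8. push 7: top = 7 (agrees with the record)
9. -21 - 7 = -28 (no discrepancy)
10. push -3: top = -3 (same as recorded)
11. push -2: top = -2 (checks out)
12. -3 - -2 = -1 (consistent with the record)
The recomputation confirms every line.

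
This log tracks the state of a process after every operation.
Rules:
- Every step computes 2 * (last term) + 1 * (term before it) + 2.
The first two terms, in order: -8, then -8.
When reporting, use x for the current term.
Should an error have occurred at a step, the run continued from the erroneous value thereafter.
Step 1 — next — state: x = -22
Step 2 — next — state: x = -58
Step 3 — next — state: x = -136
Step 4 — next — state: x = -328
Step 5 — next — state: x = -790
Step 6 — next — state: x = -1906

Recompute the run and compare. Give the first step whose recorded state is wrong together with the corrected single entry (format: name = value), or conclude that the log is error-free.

step 2, x = -50

Recomputing the run from the initial state:
step 1: x = -22
step 2: x = -50
step 3: x = -120
step 4: x = -288
step 5: x = -694
step 6: x = -1674
The first disagreement with the log is at step 2, where the value should be x = -50.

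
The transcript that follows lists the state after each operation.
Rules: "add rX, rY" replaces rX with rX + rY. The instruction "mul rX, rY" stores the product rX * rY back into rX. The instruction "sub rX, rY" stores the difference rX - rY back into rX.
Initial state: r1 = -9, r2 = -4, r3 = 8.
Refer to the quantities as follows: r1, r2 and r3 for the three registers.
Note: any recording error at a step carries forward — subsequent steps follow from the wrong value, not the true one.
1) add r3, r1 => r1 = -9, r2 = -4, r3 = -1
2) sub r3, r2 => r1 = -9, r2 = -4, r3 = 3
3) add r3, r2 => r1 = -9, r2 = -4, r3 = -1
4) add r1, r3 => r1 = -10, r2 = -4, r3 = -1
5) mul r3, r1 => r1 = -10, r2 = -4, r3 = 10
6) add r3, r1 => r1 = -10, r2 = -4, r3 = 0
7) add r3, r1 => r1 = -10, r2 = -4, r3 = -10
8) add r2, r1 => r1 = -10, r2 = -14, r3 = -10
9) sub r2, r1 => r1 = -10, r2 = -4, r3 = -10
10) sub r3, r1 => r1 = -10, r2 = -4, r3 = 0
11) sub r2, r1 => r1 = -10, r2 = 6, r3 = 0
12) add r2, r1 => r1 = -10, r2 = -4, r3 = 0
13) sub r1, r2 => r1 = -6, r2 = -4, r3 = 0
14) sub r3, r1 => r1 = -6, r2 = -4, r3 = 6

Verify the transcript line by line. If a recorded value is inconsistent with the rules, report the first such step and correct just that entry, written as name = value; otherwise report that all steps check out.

Step 1: r3 = 8 + -9 = -1 — consistent with the transcript.
Step 2: r3 = -1 - -4 = 3 — consistent with the transcript.
Step 3: r3 = 3 + -4 = -1 — exactly as logged.
Step 4: r1 = -9 + -1 = -10 — agrees with the transcript.
Step 5: r3 = -1 * -10 = 10 — same as recorded.
Step 6: r3 = 10 + -10 = 0 — verified.
Step 7: r3 = 0 + -10 = -10 — consistent with the transcript.
Step 8: r2 = -4 + -10 = -14 — agrees with the transcript.
Step 9: r2 = -14 - -10 = -4 — checks out.
Step 10: r3 = -10 - -10 = 0 — checks out.
Step 11: r2 = -4 - -10 = 6 — no discrepancy.
Step 12: r2 = 6 + -10 = -4 — same as recorded.
Step 13: r1 = -10 - -4 = -6 — checks out.
Step 14: r3 = 0 - -6 = 6 — in agreement.
The recomputation confirms every line.

no error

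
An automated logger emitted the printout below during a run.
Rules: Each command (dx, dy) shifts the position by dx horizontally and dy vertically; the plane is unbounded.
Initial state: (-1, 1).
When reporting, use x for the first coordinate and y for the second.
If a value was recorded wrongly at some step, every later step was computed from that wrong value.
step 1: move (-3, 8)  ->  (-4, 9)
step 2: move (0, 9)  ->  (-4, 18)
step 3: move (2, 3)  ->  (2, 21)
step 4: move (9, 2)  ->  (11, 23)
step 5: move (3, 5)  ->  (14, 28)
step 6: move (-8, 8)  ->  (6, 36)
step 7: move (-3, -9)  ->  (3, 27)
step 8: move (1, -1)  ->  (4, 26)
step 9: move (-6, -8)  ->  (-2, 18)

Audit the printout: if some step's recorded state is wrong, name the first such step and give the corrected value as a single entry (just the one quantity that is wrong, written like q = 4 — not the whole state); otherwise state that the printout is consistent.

Step 1: x = -1 + (-3) = -4, y = 1 + (8) = 9 — consistent with the printout.
Step 2: x = -4 + (0) = -4, y = 9 + (9) = 18 — confirmed correct.
Step 3: x = -4 + (2) = -2, y = 18 + (3) = 21 — the recorded entry deviates here.
That makes step 3 the first incorrect line — x = -2 is what it should show.

step 3, x = -2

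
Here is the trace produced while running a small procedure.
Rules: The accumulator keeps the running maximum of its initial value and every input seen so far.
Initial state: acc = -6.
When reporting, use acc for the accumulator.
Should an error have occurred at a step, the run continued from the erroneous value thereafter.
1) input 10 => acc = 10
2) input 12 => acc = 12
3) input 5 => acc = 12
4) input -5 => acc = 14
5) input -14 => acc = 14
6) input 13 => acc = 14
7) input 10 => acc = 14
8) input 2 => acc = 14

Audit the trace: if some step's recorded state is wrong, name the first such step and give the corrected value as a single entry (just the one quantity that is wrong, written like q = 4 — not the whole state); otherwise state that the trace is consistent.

Step 1: acc = max(-6, 10) = 10 — checks out.
Step 2: acc = max(10, 12) = 12 — same as recorded.
Step 3: acc = max(12, 5) = 12 — verified.
Step 4: acc = max(12, -5) = 12 — this is not what the trace shows.
First deviation found at step 4; the corrected entry is acc = 12.

step 4, acc = 12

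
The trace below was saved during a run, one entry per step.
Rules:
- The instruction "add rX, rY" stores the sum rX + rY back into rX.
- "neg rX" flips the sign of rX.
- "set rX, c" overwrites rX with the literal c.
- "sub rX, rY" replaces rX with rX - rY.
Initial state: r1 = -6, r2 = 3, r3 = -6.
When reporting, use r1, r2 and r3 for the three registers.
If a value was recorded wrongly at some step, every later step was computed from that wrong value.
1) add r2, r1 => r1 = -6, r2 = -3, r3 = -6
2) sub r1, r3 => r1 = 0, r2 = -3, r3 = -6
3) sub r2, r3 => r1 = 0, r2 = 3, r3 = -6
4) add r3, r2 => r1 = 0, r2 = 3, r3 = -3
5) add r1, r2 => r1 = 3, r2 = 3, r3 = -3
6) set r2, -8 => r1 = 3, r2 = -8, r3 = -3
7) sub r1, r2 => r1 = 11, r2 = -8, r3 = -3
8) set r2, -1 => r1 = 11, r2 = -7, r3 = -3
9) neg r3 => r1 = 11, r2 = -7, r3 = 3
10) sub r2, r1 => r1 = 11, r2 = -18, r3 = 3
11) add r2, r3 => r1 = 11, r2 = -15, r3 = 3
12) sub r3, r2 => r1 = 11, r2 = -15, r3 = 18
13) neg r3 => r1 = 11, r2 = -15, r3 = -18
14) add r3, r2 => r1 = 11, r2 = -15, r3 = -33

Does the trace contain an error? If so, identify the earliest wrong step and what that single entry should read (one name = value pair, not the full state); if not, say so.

step 8, r2 = -1

step 1: r2 = 3 + -6 = -3 -> same as recorded
step 2: r1 = -6 - -6 = 0 -> verified
step 3: r2 = -3 - -6 = 3 -> checks out
step 4: r3 = -6 + 3 = -3 -> exactly as logged
step 5: r1 = 0 + 3 = 3 -> checks out
step 6: r2 = -8 -> no discrepancy
step 7: r1 = 3 - -8 = 11 -> agrees with the trace
step 8: r2 = -1 -> this is not what the trace shows
The audit stops at step 8: the recorded entry is wrong and should be r2 = -1.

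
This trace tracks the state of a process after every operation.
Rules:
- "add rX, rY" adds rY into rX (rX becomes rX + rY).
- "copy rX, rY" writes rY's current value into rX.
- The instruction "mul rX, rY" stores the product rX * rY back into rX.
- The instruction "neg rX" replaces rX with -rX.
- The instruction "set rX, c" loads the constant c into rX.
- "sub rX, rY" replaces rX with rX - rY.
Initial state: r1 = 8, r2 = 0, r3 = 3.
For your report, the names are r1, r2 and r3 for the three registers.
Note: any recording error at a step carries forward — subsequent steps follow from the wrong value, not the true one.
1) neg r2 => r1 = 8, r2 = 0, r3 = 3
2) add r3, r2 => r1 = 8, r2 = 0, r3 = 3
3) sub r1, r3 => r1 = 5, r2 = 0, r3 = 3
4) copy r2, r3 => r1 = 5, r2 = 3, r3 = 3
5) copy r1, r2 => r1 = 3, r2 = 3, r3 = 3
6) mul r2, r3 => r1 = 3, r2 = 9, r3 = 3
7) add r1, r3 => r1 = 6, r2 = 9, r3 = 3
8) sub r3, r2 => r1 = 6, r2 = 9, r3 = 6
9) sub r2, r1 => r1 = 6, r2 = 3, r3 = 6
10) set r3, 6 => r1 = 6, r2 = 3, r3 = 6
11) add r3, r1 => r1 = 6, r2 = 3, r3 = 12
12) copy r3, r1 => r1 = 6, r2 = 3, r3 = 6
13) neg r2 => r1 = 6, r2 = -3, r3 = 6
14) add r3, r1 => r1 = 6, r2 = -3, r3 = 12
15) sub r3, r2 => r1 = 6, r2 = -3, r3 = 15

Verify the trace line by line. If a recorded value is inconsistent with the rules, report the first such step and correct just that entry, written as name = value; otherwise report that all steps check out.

step 8, r3 = -6

step 1: r2 = -(0) = 0 -> no discrepancy
step 2: r3 = 3 + 0 = 3 -> checks out
step 3: r1 = 8 - 3 = 5 -> in agreement
step 4: r2 = 3 -> exactly as logged
step 5: r1 = 3 -> checks out
step 6: r2 = 3 * 3 = 9 -> checks out
step 7: r1 = 3 + 3 = 6 -> exactly as logged
step 8: r3 = 3 - 9 = -6 -> not what was recorded
The earliest wrong entry is at step 8: it should read r3 = -6.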